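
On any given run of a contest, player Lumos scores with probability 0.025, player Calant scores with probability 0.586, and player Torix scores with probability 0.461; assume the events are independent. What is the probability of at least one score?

P(none) = (1 − 0.025) × (1 − 0.586) × (1 − 0.461) = 0.975 × 0.414 × 0.539 = 0.21756735
P(at least one) = 1 − 0.21756735 = 0.78243265

0.78243265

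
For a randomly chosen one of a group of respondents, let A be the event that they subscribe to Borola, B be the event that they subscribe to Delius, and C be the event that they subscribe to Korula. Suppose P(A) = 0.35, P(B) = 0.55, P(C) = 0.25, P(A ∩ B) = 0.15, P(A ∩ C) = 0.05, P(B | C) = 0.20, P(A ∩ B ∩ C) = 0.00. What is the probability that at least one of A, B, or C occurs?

0.90

P(B ∩ C) = P(C)·P(B|C) = 0.25 × 0.20 = 0.05
Using inclusion–exclusion:
P(A ∪ B ∪ C) = 0.35 + 0.55 + 0.25 − 0.15 − 0.05 − 0.05 + 0.00 = 0.90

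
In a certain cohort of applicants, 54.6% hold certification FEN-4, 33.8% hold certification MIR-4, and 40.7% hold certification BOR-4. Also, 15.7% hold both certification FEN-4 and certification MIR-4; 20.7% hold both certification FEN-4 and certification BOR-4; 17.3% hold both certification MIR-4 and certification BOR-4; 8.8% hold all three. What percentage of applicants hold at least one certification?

84.2%

By inclusion-exclusion,
P(union) = 54.6 + 33.8 + 40.7 − 15.7 − 20.7 − 17.3 + 8.8 = 84.2%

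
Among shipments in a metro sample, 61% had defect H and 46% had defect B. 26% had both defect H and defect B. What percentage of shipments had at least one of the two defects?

Inclusion–exclusion gives
P(at least one) = 61 + 46 − 26 = 81%

81%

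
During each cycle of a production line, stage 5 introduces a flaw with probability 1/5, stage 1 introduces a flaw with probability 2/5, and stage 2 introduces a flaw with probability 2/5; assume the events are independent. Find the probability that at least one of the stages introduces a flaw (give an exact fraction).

89/125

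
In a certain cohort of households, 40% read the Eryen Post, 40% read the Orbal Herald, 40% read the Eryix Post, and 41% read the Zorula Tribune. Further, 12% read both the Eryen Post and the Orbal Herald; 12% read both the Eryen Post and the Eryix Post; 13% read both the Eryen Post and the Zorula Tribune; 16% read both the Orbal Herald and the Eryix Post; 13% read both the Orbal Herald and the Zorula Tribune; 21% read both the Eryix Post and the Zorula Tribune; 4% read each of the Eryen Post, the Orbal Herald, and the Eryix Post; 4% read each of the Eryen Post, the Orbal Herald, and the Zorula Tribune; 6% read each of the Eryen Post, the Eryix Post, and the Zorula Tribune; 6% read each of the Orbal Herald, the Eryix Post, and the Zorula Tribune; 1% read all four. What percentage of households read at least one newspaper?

By inclusion–exclusion:
P(≥1) = 40 + 40 + 40 + 41 − 12 − 12 − 13 − 16 − 13 − 21 + 4 + 4 + 6 + 6 − 1 = 93%

93%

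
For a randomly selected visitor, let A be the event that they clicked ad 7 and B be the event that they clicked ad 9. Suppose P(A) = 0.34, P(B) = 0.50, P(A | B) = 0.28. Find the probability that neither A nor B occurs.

P(A ∩ B) = P(B)·P(A|B) = 0.50 × 0.28 = 0.14
P(A ∪ B) = 0.34 + 0.50 − 0.14 = 0.70
P(none) = 1 − 0.70 = 0.30

0.30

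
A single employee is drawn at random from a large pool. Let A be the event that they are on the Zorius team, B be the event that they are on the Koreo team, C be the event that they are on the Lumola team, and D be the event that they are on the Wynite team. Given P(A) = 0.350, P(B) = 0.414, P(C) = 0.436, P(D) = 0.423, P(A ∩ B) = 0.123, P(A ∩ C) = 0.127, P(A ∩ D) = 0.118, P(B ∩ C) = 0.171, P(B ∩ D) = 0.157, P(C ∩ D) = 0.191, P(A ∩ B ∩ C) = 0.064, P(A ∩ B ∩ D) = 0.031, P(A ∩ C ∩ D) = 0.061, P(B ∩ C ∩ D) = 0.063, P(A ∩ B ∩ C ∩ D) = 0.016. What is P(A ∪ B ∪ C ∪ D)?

0.939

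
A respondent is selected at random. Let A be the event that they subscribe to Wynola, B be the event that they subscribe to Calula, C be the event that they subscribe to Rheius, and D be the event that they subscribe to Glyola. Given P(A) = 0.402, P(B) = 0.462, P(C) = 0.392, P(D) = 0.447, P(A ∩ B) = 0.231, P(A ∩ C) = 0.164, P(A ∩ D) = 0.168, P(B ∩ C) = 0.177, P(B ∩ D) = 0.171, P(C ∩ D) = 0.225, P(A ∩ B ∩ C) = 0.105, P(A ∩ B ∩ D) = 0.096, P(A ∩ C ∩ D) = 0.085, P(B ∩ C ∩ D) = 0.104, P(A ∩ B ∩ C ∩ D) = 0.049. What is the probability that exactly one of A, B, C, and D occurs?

0.405

P(exactly one) = 0.402 + 0.462 + 0.392 + 0.447 − 2·0.231 − 2·0.164 − 2·0.168 − 2·0.177 − 2·0.171 − 2·0.225 + 3·0.105 + 3·0.096 + 3·0.085 + 3·0.104 − 4·0.049 = 0.405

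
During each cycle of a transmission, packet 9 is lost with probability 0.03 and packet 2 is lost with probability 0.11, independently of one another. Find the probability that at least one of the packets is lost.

P(none) = (1 − 0.03) × (1 − 0.11) = 0.97 × 0.89 = 0.8633
P(at least one) = 1 − 0.8633 = 0.1367

0.1367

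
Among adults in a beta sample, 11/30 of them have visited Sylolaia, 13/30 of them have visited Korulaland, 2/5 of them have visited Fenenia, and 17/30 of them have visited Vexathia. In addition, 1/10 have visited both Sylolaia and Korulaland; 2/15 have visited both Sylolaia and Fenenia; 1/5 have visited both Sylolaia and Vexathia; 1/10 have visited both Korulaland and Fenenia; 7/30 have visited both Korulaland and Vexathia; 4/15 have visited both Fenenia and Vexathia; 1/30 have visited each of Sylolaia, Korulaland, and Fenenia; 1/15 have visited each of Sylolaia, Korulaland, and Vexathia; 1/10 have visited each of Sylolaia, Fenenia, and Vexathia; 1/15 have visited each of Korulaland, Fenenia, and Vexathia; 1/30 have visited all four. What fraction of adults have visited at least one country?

Apply inclusion-exclusion:
P(at least one) = 11/30 + 13/30 + 2/5 + 17/30 − 1/10 − 2/15 − 1/5 − 1/10 − 7/30 − 4/15 + 1/30 + 1/15 + 1/10 + 1/15 − 1/30 = 29/30

29/30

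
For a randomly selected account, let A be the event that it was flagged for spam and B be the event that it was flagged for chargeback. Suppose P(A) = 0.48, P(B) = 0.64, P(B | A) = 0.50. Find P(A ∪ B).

P(A ∩ B) = P(A)·P(B|A) = 0.48 × 0.50 = 0.24
P(A ∪ B) = 0.48 + 0.64 − 0.24 = 0.88

0.88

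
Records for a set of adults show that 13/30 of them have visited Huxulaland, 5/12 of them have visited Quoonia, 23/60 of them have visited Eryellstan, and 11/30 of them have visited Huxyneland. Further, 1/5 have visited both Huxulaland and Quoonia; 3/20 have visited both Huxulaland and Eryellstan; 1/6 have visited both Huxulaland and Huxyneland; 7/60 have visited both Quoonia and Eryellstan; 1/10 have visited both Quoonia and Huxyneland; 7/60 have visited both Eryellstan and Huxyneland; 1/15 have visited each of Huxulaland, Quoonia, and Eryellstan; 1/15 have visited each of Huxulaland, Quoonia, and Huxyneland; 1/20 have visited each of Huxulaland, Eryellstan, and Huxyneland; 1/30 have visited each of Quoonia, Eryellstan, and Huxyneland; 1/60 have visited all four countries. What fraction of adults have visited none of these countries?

1/20

P(≥1) = 13/30 + 5/12 + 23/60 + 11/30 − 1/5 − 3/20 − 1/6 − 7/60 − 1/10 − 7/60 + 1/15 + 1/15 + 1/20 + 1/30 − 1/60 = 19/20
P(none) = 1 − 19/20 = 1/20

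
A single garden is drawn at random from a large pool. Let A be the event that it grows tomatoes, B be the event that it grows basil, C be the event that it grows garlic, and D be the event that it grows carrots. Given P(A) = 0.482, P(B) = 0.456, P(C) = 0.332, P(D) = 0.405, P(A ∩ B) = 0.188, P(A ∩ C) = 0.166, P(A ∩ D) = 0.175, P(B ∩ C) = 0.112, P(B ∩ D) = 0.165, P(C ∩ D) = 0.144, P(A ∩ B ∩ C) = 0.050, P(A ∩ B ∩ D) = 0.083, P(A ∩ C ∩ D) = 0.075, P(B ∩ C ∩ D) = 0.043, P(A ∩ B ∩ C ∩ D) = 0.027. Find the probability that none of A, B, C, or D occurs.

0.051

Apply inclusion-exclusion:
P(A ∪ B ∪ C ∪ D) = 0.482 + 0.456 + 0.332 + 0.405 − 0.188 − 0.166 − 0.175 − 0.112 − 0.165 − 0.144 + 0.050 + 0.083 + 0.075 + 0.043 − 0.027 = 0.949
P(none) = 1 − 0.949 = 0.051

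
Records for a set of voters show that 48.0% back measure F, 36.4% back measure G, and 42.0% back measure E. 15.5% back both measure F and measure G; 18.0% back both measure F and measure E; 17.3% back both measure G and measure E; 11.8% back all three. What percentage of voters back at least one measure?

By inclusion–exclusion:
P(at least one) = 48.0 + 36.4 + 42.0 − 15.5 − 18.0 − 17.3 + 11.8 = 87.4%

87.4%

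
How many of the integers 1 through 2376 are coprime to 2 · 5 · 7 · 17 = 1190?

766

⌊2376/2⌋ + ⌊2376/5⌋ + ⌊2376/7⌋ + ⌊2376/17⌋ − ⌊2376/10⌋ − ⌊2376/14⌋ − ⌊2376/34⌋ − ⌊2376/35⌋ − ⌊2376/85⌋ − ⌊2376/119⌋ + ⌊2376/70⌋ + ⌊2376/170⌋ + ⌊2376/238⌋ + ⌊2376/595⌋ − ⌊2376/1190⌋ = 1188 + 475 + 339 + 139 − 237 − 169 − 69 − 67 − 27 − 19 + 33 + 13 + 9 + 3 − 1 = 1610
2376 − 1610 = 766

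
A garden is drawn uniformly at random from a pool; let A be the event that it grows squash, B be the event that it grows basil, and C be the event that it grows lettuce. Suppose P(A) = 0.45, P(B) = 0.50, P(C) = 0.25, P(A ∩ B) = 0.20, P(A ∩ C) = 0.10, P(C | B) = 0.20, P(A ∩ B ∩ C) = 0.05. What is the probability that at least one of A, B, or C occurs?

P(B ∩ C) = P(B)·P(C|B) = 0.50 × 0.20 = 0.10
Inclusion–exclusion gives
P(A ∪ B ∪ C) = 0.45 + 0.50 + 0.25 − 0.20 − 0.10 − 0.10 + 0.05 = 0.85

0.85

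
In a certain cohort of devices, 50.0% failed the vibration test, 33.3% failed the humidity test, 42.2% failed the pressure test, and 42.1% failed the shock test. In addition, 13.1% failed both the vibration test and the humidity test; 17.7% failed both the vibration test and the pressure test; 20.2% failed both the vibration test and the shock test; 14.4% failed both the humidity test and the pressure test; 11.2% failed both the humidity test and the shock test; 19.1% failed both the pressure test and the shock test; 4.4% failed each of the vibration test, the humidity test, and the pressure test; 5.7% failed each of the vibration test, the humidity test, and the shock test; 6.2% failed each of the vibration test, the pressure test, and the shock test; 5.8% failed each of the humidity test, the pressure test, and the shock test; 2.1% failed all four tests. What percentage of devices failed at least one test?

91.9%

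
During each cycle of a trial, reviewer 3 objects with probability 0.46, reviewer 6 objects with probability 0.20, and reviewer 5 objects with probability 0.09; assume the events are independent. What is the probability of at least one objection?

0.60688

P(none) = (1 − 0.46) × (1 − 0.20) × (1 − 0.09) = 0.54 × 0.80 × 0.91 = 0.39312
P(at least one) = 1 − 0.39312 = 0.60688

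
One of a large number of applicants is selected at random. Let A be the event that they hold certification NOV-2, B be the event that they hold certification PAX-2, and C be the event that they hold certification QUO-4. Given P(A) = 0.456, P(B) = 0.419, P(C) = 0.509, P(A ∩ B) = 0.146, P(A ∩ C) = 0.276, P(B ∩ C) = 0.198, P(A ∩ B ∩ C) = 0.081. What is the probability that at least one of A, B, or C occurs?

By inclusion–exclusion:
P(A ∪ B ∪ C) = 0.456 + 0.419 + 0.509 − 0.146 − 0.276 − 0.198 + 0.081 = 0.845

0.845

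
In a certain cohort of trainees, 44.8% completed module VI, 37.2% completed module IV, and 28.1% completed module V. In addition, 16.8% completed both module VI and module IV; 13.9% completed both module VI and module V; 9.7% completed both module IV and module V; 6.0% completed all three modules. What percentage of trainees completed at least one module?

By inclusion–exclusion:
P(at least one) = 44.8 + 37.2 + 28.1 − 16.8 − 13.9 − 9.7 + 6.0 = 75.7%

75.7%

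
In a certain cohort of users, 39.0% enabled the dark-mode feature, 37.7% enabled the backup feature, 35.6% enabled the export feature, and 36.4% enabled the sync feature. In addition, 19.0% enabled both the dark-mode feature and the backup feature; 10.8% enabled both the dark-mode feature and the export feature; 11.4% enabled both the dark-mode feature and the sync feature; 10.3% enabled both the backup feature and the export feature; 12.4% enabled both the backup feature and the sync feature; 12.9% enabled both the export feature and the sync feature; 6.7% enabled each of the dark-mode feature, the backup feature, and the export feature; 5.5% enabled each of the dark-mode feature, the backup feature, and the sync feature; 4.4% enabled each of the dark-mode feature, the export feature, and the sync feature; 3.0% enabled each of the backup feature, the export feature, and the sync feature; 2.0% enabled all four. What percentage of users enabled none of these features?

By inclusion–exclusion:
P(≥1) = 39.0 + 37.7 + 35.6 + 36.4 − 19.0 − 10.8 − 11.4 − 10.3 − 12.4 − 12.9 + 6.7 + 5.5 + 4.4 + 3.0 − 2.0 = 89.5%
P(none) = 100% − 89.5% = 10.5%

10.5%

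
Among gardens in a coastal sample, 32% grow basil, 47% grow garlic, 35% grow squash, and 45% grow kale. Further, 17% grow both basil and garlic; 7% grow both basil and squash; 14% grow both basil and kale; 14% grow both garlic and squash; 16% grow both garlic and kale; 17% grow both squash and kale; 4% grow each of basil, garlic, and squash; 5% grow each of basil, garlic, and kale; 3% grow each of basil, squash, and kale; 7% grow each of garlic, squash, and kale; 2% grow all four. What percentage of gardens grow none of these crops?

9%

Apply inclusion-exclusion:
P(at least one) = 32 + 47 + 35 + 45 − 17 − 7 − 14 − 14 − 16 − 17 + 4 + 5 + 3 + 7 − 2 = 91%
P(none) = 100% − 91% = 9%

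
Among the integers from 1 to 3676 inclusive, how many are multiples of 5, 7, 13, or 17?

floor(3676/5) + floor(3676/7) + floor(3676/13) + floor(3676/17) − floor(3676/35) − floor(3676/65) − floor(3676/85) − floor(3676/91) − floor(3676/119) − floor(3676/221) + floor(3676/455) + floor(3676/595) + floor(3676/1105) + floor(3676/1547) − floor(3676/7735) = 735 + 525 + 282 + 216 − 105 − 56 − 43 − 40 − 30 − 16 + 8 + 6 + 3 + 2 − 0 = 1487

1487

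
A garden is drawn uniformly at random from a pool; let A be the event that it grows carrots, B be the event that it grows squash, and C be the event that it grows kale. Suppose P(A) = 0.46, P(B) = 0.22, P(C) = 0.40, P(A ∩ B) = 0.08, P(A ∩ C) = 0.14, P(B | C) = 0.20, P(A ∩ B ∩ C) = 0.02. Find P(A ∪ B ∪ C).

0.80

P(B ∩ C) = P(C)·P(B|C) = 0.40 × 0.20 = 0.08
P(A ∪ B ∪ C) = 0.46 + 0.22 + 0.40 − 0.08 − 0.14 − 0.08 + 0.02 = 0.80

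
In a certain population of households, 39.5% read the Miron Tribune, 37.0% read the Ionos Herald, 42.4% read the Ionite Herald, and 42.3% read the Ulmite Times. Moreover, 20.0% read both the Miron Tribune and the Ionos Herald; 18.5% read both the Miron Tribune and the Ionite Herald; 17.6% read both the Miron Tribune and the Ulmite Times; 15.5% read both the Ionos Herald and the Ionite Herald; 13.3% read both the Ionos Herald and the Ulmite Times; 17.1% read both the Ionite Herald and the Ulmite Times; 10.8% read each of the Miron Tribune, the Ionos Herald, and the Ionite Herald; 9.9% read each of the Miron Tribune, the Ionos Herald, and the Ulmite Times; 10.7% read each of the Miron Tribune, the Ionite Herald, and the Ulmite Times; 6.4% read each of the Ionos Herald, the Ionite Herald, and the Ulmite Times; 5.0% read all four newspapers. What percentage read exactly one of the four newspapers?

50.6%

P(exactly one) = 39.5 + 37.0 + 42.4 + 42.3 − 2·20.0 − 2·18.5 − 2·17.6 − 2·15.5 − 2·13.3 − 2·17.1 + 3·10.8 + 3·9.9 + 3·10.7 + 3·6.4 − 4·5.0 = 50.6%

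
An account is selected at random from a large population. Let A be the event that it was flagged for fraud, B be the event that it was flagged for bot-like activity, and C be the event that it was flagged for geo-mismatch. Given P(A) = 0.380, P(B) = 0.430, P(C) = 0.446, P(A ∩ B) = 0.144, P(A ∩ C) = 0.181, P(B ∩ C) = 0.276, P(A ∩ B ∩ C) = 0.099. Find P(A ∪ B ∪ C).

Apply inclusion-exclusion:
P(A ∪ B ∪ C) = 0.380 + 0.430 + 0.446 − 0.144 − 0.181 − 0.276 + 0.099 = 0.754

0.754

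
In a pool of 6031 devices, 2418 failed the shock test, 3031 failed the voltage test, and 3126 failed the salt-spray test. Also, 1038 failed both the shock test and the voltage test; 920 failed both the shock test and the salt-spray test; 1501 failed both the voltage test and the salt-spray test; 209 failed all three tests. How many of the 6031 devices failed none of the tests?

706

|union| = 2418 + 3031 + 3126 − 1038 − 920 − 1501 + 209 = 5325
None: 6031 − 5325 = 706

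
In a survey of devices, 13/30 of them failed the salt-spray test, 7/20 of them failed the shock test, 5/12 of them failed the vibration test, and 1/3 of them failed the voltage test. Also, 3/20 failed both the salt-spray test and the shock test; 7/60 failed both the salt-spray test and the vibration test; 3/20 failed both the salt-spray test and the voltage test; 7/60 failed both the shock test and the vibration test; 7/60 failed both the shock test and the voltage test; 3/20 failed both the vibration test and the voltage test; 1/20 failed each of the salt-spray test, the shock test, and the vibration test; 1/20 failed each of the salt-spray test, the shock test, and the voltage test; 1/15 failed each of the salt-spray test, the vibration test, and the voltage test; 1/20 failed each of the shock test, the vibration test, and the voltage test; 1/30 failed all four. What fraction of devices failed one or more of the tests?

By inclusion–exclusion:
P(≥1) = 13/30 + 7/20 + 5/12 + 1/3 − 3/20 − 7/60 − 3/20 − 7/60 − 7/60 − 3/20 + 1/20 + 1/20 + 1/15 + 1/20 − 1/30 = 11/12

11/12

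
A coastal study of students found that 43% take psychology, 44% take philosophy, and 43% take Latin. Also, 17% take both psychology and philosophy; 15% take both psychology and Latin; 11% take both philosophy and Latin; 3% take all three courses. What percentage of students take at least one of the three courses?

90%

P(at least one) = 43 + 44 + 43 − 17 − 15 − 11 + 3 = 90%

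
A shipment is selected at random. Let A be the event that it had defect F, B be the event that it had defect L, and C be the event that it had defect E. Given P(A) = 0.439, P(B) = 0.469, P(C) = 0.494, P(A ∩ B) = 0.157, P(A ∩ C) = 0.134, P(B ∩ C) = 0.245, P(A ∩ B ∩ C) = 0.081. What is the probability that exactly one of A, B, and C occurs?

0.573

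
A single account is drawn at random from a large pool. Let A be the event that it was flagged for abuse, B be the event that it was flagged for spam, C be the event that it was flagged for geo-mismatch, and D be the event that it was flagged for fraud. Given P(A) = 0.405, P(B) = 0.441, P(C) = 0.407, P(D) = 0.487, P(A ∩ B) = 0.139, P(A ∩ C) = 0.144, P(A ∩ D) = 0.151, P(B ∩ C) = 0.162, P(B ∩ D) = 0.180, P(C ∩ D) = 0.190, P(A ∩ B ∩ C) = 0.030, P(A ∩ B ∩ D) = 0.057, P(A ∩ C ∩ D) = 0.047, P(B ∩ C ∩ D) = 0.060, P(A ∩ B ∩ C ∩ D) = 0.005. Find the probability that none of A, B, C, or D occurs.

0.037

Apply inclusion-exclusion:
P(A ∪ B ∪ C ∪ D) = 0.405 + 0.441 + 0.407 + 0.487 − 0.139 − 0.144 − 0.151 − 0.162 − 0.180 − 0.190 + 0.030 + 0.057 + 0.047 + 0.060 − 0.005 = 0.963
P(none) = 1 − 0.963 = 0.037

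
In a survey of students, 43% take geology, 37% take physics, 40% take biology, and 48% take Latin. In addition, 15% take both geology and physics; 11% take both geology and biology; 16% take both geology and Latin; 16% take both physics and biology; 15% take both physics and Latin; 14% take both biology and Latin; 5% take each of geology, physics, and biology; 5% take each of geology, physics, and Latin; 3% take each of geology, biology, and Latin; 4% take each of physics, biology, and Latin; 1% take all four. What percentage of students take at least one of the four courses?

97%

By inclusion-exclusion,
P(at least one) = 43 + 37 + 40 + 48 − 15 − 11 − 16 − 16 − 15 − 14 + 5 + 5 + 3 + 4 − 1 = 97%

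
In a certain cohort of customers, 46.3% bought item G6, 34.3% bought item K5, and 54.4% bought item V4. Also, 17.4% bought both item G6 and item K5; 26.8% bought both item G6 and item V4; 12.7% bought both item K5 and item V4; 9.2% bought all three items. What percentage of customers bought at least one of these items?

P(at least one) = 46.3 + 34.3 + 54.4 − 17.4 − 26.8 − 12.7 + 9.2 = 87.3%

87.3%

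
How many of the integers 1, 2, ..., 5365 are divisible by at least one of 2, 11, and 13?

3113

⌊5365/2⌋ + ⌊5365/11⌋ + ⌊5365/13⌋ − ⌊5365/22⌋ − ⌊5365/26⌋ − ⌊5365/143⌋ + ⌊5365/286⌋ = 2682 + 487 + 412 − 243 − 206 − 37 + 18 = 3113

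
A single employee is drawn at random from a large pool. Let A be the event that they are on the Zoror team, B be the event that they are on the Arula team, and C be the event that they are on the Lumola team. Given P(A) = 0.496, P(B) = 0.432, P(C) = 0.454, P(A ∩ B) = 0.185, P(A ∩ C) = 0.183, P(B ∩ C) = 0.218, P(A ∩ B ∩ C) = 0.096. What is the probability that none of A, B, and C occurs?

Apply inclusion-exclusion:
P(A ∪ B ∪ C) = 0.496 + 0.432 + 0.454 − 0.185 − 0.183 − 0.218 + 0.096 = 0.892
P(none) = 1 − 0.892 = 0.108

0.108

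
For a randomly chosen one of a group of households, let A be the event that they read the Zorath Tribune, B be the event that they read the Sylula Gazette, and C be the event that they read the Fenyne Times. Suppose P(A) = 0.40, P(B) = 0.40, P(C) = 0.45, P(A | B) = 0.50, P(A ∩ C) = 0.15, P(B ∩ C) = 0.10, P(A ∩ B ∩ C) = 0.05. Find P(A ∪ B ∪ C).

0.85

P(A ∩ B) = P(B)·P(A|B) = 0.40 × 0.50 = 0.20
Apply inclusion-exclusion:
P(A ∪ B ∪ C) = 0.40 + 0.40 + 0.45 − 0.20 − 0.15 − 0.10 + 0.05 = 0.85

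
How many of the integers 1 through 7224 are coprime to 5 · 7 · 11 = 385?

4504

⌊7224/5⌋ + ⌊7224/7⌋ + ⌊7224/11⌋ − ⌊7224/35⌋ − ⌊7224/55⌋ − ⌊7224/77⌋ + ⌊7224/385⌋ = 1444 + 1032 + 656 − 206 − 131 − 93 + 18 = 2720
7224 − 2720 = 4504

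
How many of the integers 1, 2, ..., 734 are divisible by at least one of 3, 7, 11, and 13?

380

floor(734/3) + floor(734/7) + floor(734/11) + floor(734/13) − floor(734/21) − floor(734/33) − floor(734/39) − floor(734/77) − floor(734/91) − floor(734/143) + floor(734/231) + floor(734/273) + floor(734/429) + floor(734/1001) − floor(734/3003) = 244 + 104 + 66 + 56 − 34 − 22 − 18 − 9 − 8 − 5 + 3 + 2 + 1 + 0 − 0 = 380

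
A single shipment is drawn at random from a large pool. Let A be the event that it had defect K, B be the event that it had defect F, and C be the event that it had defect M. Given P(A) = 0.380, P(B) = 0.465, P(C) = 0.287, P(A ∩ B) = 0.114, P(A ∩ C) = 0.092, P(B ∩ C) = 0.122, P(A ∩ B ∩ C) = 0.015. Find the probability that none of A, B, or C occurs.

P(A ∪ B ∪ C) = 0.380 + 0.465 + 0.287 − 0.114 − 0.092 − 0.122 + 0.015 = 0.819
P(none) = 1 − 0.819 = 0.181

0.181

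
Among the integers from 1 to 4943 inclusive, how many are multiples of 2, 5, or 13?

3117

floor(4943/2) + floor(4943/5) + floor(4943/13) − floor(4943/10) − floor(4943/26) − floor(4943/65) + floor(4943/130) = 2471 + 988 + 380 − 494 − 190 − 76 + 38 = 3117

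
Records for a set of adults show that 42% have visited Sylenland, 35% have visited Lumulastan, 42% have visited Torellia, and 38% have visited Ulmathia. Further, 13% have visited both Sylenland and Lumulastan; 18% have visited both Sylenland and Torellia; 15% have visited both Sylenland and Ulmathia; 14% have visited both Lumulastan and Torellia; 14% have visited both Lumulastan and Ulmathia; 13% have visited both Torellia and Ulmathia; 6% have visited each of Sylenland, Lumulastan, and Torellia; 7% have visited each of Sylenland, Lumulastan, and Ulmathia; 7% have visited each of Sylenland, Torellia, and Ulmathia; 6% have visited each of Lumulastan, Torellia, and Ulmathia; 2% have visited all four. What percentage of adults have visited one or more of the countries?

Using inclusion–exclusion:
P(at least one) = 42 + 35 + 42 + 38 − 13 − 18 − 15 − 14 − 14 − 13 + 6 + 7 + 7 + 6 − 2 = 94%

94%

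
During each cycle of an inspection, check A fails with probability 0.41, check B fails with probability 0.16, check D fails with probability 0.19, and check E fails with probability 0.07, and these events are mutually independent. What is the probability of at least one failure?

0.62666452

Independence gives P(none) = ∏(1 − pᵢ).
P(none) = (1 − 0.41) × (1 − 0.16) × (1 − 0.19) × (1 − 0.07) = 0.59 × 0.84 × 0.81 × 0.93 = 0.37333548
P(at least one) = 1 − 0.37333548 = 0.62666452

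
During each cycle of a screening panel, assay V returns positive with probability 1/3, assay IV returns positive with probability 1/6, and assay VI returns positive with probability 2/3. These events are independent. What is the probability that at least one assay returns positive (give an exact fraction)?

22/27

P(none) = (1 − 1/3) × (1 − 1/6) × (1 − 2/3) = 2/3 × 5/6 × 1/3 = 5/27
P(at least one) = 1 − 5/27 = 22/27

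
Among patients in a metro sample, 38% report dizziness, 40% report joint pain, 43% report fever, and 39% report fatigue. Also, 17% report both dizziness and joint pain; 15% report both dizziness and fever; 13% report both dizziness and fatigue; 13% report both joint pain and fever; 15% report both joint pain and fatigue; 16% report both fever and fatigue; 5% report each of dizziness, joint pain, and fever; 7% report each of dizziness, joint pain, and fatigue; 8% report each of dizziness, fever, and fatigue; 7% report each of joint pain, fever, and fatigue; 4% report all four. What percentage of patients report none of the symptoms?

6%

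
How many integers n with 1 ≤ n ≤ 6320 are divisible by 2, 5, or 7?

4153

By inclusion–exclusion:
floor(6320/2) + floor(6320/5) + floor(6320/7) − floor(6320/10) − floor(6320/14) − floor(6320/35) + floor(6320/70) = 3160 + 1264 + 902 − 632 − 451 − 180 + 90 = 4153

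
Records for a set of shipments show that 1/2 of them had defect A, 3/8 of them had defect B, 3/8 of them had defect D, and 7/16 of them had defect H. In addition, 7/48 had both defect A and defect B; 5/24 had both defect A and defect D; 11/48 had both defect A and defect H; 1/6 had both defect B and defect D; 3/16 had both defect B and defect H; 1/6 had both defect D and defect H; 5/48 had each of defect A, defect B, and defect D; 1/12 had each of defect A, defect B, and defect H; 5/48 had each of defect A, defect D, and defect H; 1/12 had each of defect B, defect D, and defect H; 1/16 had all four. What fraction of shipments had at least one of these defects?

By inclusion-exclusion,
P(union) = 1/2 + 3/8 + 3/8 + 7/16 − 7/48 − 5/24 − 11/48 − 1/6 − 3/16 − 1/6 + 5/48 + 1/12 + 5/48 + 1/12 − 1/16 = 43/48

43/48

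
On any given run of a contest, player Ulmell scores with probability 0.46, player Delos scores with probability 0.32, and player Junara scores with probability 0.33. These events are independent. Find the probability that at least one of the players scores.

Since the events are independent, P(none) is the product of the individual non-occurrence probabilities.
P(none) = (1 − 0.46) × (1 − 0.32) × (1 − 0.33) = 0.54 × 0.68 × 0.67 = 0.246024
P(at least one) = 1 − 0.246024 = 0.753976

0.753976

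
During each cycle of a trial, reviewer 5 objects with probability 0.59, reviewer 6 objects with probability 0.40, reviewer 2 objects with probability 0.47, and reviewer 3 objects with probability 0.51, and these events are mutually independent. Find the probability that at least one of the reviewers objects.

P(none) = (1 − 0.59) × (1 − 0.40) × (1 − 0.47) × (1 − 0.51) = 0.41 × 0.60 × 0.53 × 0.49 = 0.0638862
P(at least one) = 1 − 0.0638862 = 0.9361138

0.9361138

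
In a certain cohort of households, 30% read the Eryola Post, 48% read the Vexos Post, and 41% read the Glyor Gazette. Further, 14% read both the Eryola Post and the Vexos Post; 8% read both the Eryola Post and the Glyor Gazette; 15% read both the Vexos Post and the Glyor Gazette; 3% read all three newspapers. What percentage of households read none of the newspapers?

By inclusion–exclusion:
P(union) = 30 + 48 + 41 − 14 − 8 − 15 + 3 = 85%
P(none) = 100% − 85% = 15%

15%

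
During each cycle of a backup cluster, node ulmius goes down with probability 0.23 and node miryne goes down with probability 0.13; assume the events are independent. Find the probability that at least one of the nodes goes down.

0.3301

Independence gives P(none) = ∏(1 − pᵢ).
P(none) = (1 − 0.23) × (1 − 0.13) = 0.77 × 0.87 = 0.6699
P(at least one) = 1 − 0.6699 = 0.3301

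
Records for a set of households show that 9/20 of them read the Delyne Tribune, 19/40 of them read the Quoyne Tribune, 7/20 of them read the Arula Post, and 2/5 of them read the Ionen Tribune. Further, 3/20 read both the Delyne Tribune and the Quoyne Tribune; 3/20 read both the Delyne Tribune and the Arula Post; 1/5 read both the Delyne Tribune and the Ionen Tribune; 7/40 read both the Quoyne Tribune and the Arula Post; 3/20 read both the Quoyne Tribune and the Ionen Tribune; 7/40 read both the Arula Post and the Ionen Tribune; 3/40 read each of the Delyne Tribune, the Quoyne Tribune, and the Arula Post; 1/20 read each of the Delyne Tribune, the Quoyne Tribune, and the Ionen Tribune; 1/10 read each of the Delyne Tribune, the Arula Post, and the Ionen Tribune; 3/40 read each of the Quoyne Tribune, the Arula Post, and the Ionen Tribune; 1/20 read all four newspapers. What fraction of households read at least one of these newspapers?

By inclusion–exclusion:
P(≥1) = 9/20 + 19/40 + 7/20 + 2/5 − 3/20 − 3/20 − 1/5 − 7/40 − 3/20 − 7/40 + 3/40 + 1/20 + 1/10 + 3/40 − 1/20 = 37/40

37/40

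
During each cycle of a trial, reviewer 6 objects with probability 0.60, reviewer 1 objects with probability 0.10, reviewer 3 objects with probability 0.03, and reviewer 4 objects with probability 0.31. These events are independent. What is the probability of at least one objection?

0.759052

Independence gives P(none) = ∏(1 − pᵢ).
P(none) = (1 − 0.60) × (1 − 0.10) × (1 − 0.03) × (1 − 0.31) = 0.40 × 0.90 × 0.97 × 0.69 = 0.240948
P(at least one) = 1 − 0.240948 = 0.759052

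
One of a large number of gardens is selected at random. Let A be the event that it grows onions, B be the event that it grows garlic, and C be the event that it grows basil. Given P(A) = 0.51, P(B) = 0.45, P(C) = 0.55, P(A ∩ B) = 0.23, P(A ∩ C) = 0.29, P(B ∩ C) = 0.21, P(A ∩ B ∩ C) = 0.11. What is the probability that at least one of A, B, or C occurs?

0.89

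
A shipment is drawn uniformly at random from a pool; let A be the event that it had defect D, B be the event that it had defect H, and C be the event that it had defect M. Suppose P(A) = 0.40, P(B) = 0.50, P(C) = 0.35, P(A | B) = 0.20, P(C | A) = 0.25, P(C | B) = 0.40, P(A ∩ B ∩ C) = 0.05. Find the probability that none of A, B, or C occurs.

P(A ∩ B) = P(B)·P(A|B) = 0.50 × 0.20 = 0.10
P(A ∩ C) = P(A)·P(C|A) = 0.40 × 0.25 = 0.10
P(B ∩ C) = P(B)·P(C|B) = 0.50 × 0.40 = 0.20
By inclusion–exclusion:
P(A ∪ B ∪ C) = 0.40 + 0.50 + 0.35 − 0.10 − 0.10 − 0.20 + 0.05 = 0.90
P(none) = 1 − 0.90 = 0.10

0.10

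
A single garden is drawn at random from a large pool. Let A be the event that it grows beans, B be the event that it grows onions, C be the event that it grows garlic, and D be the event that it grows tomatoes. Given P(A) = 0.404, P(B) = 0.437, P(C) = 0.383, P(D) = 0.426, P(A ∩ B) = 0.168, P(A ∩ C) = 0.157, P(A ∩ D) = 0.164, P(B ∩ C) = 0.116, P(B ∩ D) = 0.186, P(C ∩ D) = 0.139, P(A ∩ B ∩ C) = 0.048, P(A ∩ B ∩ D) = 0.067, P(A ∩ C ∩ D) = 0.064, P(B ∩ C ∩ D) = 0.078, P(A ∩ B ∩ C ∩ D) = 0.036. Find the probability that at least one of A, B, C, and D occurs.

P(A ∪ B ∪ C ∪ D) = 0.404 + 0.437 + 0.383 + 0.426 − 0.168 − 0.157 − 0.164 − 0.116 − 0.186 − 0.139 + 0.048 + 0.067 + 0.064 + 0.078 − 0.036 = 0.941

0.941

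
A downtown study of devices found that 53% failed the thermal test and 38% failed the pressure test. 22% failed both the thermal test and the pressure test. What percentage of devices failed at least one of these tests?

69%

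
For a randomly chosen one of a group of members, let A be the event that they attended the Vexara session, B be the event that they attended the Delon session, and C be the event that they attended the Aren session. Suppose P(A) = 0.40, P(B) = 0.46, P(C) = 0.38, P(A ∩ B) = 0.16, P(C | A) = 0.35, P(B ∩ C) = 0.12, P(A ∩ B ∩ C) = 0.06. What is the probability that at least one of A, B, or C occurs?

0.88

P(A ∩ C) = P(A)·P(C|A) = 0.40 × 0.35 = 0.14
By inclusion–exclusion:
P(A ∪ B ∪ C) = 0.40 + 0.46 + 0.38 − 0.16 − 0.14 − 0.12 + 0.06 = 0.88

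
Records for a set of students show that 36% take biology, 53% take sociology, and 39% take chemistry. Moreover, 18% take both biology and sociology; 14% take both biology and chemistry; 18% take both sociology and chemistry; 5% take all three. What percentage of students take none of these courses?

P(at least one) = 36 + 53 + 39 − 18 − 14 − 18 + 5 = 83%
P(none) = 100% − 83% = 17%

17%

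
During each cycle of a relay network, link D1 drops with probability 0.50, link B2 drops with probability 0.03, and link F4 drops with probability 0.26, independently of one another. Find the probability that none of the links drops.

Since the events are independent, P(none) is the product of the individual non-occurrence probabilities.
P(none) = (1 − 0.50) × (1 − 0.03) × (1 − 0.26) = 0.50 × 0.97 × 0.74 = 0.3589

0.3589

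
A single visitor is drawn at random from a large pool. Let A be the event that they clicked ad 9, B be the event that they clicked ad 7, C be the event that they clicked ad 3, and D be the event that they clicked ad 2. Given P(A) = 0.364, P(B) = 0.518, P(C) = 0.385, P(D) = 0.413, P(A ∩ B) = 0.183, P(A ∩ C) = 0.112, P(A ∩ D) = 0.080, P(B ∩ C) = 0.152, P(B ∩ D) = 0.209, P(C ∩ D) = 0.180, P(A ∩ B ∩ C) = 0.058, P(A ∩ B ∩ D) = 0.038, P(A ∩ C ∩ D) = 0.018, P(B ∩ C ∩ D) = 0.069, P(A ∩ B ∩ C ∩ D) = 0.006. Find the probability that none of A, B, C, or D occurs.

P(A ∪ B ∪ C ∪ D) = 0.364 + 0.518 + 0.385 + 0.413 − 0.183 − 0.112 − 0.080 − 0.152 − 0.209 − 0.180 + 0.058 + 0.038 + 0.018 + 0.069 − 0.006 = 0.941
P(none) = 1 − 0.941 = 0.059

0.059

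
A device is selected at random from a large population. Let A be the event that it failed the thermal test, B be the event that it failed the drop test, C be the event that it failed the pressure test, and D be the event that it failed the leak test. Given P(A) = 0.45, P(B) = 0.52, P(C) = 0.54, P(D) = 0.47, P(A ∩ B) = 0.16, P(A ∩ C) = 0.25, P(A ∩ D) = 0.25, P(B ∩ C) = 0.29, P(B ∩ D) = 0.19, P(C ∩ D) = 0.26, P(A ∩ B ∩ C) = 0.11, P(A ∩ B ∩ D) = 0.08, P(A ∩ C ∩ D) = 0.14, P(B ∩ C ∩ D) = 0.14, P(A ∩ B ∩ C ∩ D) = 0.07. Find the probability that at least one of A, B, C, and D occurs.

0.98

By inclusion–exclusion:
P(A ∪ B ∪ C ∪ D) = 0.45 + 0.52 + 0.54 + 0.47 − 0.16 − 0.25 − 0.25 − 0.29 − 0.19 − 0.26 + 0.11 + 0.08 + 0.14 + 0.14 − 0.07 = 0.98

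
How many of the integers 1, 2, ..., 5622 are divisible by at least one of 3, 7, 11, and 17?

2873

floor(5622/3) + floor(5622/7) + floor(5622/11) + floor(5622/17) − floor(5622/21) − floor(5622/33) − floor(5622/51) − floor(5622/77) − floor(5622/119) − floor(5622/187) + floor(5622/231) + floor(5622/357) + floor(5622/561) + floor(5622/1309) − floor(5622/3927) = 1874 + 803 + 511 + 330 − 267 − 170 − 110 − 73 − 47 − 30 + 24 + 15 + 10 + 4 − 1 = 2873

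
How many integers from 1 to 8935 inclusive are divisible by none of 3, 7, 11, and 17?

4370

floor(8935/3) + floor(8935/7) + floor(8935/11) + floor(8935/17) − floor(8935/21) − floor(8935/33) − floor(8935/51) − floor(8935/77) − floor(8935/119) − floor(8935/187) + floor(8935/231) + floor(8935/357) + floor(8935/561) + floor(8935/1309) − floor(8935/3927) = 2978 + 1276 + 812 + 525 − 425 − 270 − 175 − 116 − 75 − 47 + 38 + 25 + 15 + 6 − 2 = 4565
8935 − 4565 = 4370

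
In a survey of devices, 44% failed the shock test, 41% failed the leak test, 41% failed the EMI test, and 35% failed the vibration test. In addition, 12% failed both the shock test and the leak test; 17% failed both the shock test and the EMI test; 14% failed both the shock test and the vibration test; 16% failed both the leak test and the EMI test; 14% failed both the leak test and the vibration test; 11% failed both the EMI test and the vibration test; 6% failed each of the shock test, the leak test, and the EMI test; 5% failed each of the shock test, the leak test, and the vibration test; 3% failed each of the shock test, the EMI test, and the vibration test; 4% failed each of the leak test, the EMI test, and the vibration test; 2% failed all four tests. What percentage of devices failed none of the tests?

Using inclusion–exclusion:
P(≥1) = 44 + 41 + 41 + 35 − 12 − 17 − 14 − 16 − 14 − 11 + 6 + 5 + 3 + 4 − 2 = 93%
P(none) = 100% − 93% = 7%

7%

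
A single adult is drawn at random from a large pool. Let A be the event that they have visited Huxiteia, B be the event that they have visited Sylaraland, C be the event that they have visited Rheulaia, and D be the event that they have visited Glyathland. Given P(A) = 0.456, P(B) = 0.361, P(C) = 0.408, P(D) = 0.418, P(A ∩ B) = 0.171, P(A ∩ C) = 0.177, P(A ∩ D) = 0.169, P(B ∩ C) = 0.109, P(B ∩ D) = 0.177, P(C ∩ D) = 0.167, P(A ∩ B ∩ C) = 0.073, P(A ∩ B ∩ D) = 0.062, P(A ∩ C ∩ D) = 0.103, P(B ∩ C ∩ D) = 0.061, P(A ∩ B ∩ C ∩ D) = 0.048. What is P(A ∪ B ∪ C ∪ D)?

0.924

By inclusion–exclusion:
P(A ∪ B ∪ C ∪ D) = 0.456 + 0.361 + 0.408 + 0.418 − 0.171 − 0.177 − 0.169 − 0.109 − 0.177 − 0.167 + 0.073 + 0.062 + 0.103 + 0.061 − 0.048 = 0.924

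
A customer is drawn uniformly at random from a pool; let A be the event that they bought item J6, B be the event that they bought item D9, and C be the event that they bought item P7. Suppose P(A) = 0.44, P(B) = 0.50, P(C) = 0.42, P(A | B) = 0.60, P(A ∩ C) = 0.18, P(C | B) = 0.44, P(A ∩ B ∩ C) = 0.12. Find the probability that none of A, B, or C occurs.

0.22

P(A ∩ B) = P(B)·P(A|B) = 0.50 × 0.60 = 0.30
P(B ∩ C) = P(B)·P(C|B) = 0.50 × 0.44 = 0.22
Inclusion–exclusion gives
P(A ∪ B ∪ C) = 0.44 + 0.50 + 0.42 − 0.30 − 0.18 − 0.22 + 0.12 = 0.78
P(none) = 1 − 0.78 = 0.22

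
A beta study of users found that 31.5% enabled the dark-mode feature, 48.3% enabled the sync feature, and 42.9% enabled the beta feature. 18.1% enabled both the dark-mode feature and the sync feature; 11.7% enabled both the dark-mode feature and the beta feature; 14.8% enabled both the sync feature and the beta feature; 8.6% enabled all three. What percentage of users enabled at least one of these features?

86.7%

Apply inclusion-exclusion:
P(union) = 31.5 + 48.3 + 42.9 − 18.1 − 11.7 − 14.8 + 8.6 = 86.7%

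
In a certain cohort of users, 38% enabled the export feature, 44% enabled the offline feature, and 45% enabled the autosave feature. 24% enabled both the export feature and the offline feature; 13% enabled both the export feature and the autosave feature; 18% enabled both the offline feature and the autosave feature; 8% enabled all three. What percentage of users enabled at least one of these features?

80%

P(union) = 38 + 44 + 45 − 24 − 13 − 18 + 8 = 80%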